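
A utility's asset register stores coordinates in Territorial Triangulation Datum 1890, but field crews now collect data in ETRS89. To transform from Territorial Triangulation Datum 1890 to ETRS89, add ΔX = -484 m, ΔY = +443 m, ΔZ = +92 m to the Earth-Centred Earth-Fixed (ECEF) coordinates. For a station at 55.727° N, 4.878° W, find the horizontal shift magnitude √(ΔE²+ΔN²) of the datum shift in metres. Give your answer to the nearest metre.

At φ = 55.727°, λ = -4.878°: sin φ = 0.826364, cos φ = 0.563137, sin λ = -0.085034, cos λ = 0.996378.
ΔE = −sin λ·ΔX + cos λ·ΔY = −(-0.085034)·(-484) + (0.996378)·(443) = 400.24 m.
ΔN = −sin φ cos λ·ΔX − sin φ sin λ·ΔY + cos φ·ΔZ = −(0.826364)(0.996378)(-484) − (0.826364)(-0.085034)(443) + (0.563137)(92) = 481.45 m.
Horizontal magnitude = √(ΔE² + ΔN²) = √(400.24² + 481.45²) = 626.09 m.

626 m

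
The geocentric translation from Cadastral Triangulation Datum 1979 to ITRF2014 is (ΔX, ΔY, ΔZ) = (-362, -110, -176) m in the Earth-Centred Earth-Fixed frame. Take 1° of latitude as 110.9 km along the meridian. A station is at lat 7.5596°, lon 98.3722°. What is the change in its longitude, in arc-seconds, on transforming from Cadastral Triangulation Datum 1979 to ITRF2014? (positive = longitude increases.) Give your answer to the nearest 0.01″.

sin φ = 0.131557, cos φ = 0.991309, sin λ = 0.989343, cos λ = -0.145603.
East component: ΔE = −sin λ·ΔX + cos λ·ΔY = −(0.989343)(-362) + (-0.145603)(-110) = 374.16 m.
1° of latitude spans 110900 m; at latitude φ, 1° of longitude spans that × cos φ = 109936.1 m, so Δλ = 374.16 / 109936.1 × 3600 = 12.252″.

Δλ = 12.25″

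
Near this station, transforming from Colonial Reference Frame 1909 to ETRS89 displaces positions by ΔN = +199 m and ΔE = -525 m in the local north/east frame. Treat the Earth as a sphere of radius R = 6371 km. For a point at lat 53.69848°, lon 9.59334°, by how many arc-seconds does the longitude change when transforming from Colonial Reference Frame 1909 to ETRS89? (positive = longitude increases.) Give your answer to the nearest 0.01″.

At latitude 53.69848°, cos φ = 0.592035.
One radian of longitude at latitude φ spans R cos φ, so Δλ = ΔE / (R cos φ) = -525.0 / (6371000 × 0.592035) = -1.3919e-04 rad = -28.710″.

Δλ = -28.71″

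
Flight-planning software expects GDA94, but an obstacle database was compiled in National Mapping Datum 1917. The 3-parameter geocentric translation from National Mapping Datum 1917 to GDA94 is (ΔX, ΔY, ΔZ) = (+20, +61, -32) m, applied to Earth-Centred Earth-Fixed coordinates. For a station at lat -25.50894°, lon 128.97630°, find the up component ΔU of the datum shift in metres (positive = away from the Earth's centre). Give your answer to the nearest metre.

ΔU = 45 m

The local up (radial) axis is (cos φ cos λ, cos φ sin λ, sin φ), giving ΔU = -11.354 + 42.799 + 13.781 = 45.23 m.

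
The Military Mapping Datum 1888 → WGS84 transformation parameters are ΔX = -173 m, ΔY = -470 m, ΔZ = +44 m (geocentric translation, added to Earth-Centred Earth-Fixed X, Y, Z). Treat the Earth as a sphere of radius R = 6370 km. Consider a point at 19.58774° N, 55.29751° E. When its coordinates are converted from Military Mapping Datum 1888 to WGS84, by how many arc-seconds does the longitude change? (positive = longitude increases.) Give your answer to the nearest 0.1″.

Δλ = -4.3″

sin φ = 0.335250, cos φ = 0.942129, sin λ = 0.822119, cos λ = 0.569315.
East component: ΔE = −sin λ·ΔX + cos λ·ΔY = −(0.822119)(-173) + (0.569315)(-470) = -125.35 m.
1° of latitude spans πR/180 = 111177 m; at latitude φ, 1° of longitude spans that × cos φ = 104743.5 m, so Δλ = -125.35 / 104743.5 × 3600 = -4.308″.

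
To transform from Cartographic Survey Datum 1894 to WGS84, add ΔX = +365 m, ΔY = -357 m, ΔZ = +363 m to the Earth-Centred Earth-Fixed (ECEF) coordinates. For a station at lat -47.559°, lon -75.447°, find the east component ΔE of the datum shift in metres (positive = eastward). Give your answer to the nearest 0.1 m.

ΔE = 263.6 m

At φ = -47.559°, λ = -75.447°: sin φ = -0.737973, cos φ = 0.674831, sin λ = -0.967916, cos λ = 0.251275.
ΔE = −sin λ·ΔX + cos λ·ΔY = −(-0.967916)·(365) + (0.251275)·(-357) = 263.58 m.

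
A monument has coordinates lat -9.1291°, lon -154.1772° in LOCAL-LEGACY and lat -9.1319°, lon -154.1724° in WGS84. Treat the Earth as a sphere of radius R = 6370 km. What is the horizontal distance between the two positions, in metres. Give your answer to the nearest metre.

Δφ = -9.1319° − -9.1291° = -0.0028°; Δλ = -154.1724° − -154.1772° = +0.0048°.
1° along a meridian = πR/180 = 111177 m.
ΔN = Δφ × 111177 = -311.3 m; ΔE = Δλ × 111177 × cos(-9.1291°) = +0.0048 × 111177 × 0.987333 = 526.9 m.
Distance = √(ΔE² + ΔN²) = √(526.9² + (-311.3)²) = 612.0 m.

612 m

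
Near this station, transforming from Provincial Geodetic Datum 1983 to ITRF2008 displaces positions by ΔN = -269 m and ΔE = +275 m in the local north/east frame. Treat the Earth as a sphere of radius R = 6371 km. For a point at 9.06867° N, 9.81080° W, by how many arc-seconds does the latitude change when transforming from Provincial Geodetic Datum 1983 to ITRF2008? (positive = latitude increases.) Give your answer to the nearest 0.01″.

Δφ = -8.71″

On a sphere of radius R, 1 rad of latitude = R, so Δφ = ΔN / R = -269.0 / 6371000 = -4.2223e-05 rad = -8.709″.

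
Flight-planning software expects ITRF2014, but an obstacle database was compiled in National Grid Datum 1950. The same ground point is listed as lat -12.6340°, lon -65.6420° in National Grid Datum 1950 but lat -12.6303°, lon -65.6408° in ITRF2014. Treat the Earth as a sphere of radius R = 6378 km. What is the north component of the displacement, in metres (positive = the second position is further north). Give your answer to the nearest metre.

Δφ = -12.6303° − -12.6340° = +0.0037°; Δλ = -65.6408° − -65.6420° = +0.0012°.
1° along a meridian = πR/180 = 111317 m.
ΔN = Δφ × 111317 = 411.9 m; ΔE = Δλ × 111317 × cos(-12.6340°) = +0.0012 × 111317 × 0.975787 = 130.3 m.

ΔN = 412 m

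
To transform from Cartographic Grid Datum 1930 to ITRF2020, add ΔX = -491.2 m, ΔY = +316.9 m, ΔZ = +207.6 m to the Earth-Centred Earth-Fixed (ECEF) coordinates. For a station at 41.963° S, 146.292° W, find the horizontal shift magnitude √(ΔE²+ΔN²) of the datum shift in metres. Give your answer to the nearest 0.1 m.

619.4 m

At φ = -41.963°, λ = -146.292°: sin φ = -0.668651, cos φ = 0.743577, sin λ = -0.554961, cos λ = -0.831877.
ΔE = −sin λ·ΔX + cos λ·ΔY = −(-0.554961)·(-491.2) + (-0.831877)·(316.9) = -536.22 m.
ΔN = −sin φ cos λ·ΔX − sin φ sin λ·ΔY + cos φ·ΔZ = −(-0.668651)(-0.831877)(-491.2) − (-0.668651)(-0.554961)(316.9) + (0.743577)(207.6) = 310.00 m.
Horizontal magnitude = √(ΔE² + ΔN²) = √((-536.22)² + 310.00²) = 619.38 m.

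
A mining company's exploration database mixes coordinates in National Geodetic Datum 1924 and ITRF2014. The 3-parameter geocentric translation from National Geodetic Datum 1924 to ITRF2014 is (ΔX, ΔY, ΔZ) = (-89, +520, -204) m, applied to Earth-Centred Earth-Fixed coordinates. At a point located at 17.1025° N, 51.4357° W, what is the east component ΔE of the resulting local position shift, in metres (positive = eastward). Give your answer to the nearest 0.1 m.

ΔE = 254.6 m

At φ = 17.1025°, λ = -51.4357°: sin φ = 0.294082, cos φ = 0.955780, sin λ = -0.781909, cos λ = 0.623393.
ΔE = −sin λ·ΔX + cos λ·ΔY = −(-0.781909)·(-89) + (0.623393)·(520) = 254.57 m.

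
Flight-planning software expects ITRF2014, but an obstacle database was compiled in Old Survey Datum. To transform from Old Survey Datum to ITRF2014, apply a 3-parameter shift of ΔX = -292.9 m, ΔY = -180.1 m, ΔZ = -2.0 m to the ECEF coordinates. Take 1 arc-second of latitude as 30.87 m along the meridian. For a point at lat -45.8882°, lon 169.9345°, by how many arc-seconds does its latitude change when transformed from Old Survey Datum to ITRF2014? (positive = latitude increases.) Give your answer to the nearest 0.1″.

sin φ = -0.717983, cos φ = 0.696061, sin λ = 0.174774, cos λ = -0.984609.
North component: ΔN = −sin φ cos λ·ΔX − sin φ sin λ·ΔY + cos φ·ΔZ = −(-0.717983)(-0.984609)(-292.9) − (-0.717983)(0.174774)(-180.1) + (0.696061)(-2.0) = 183.07 m.
1° of latitude spans 3600 × 30.87 = 111132 m, so Δφ = 183.07 / 111132 × 3600 = 5.930″.

Δφ = 5.9″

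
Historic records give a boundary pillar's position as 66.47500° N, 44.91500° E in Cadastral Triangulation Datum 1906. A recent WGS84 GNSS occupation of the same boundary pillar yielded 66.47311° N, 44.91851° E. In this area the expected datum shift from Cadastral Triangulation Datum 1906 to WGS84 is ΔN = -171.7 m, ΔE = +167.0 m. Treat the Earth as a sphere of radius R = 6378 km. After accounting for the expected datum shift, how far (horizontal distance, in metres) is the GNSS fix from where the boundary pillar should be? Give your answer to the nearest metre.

40 m

Observed coordinate differences: Δφ = -0.00189°, Δλ = +0.00351°.
Converting to metres (1° lat = 111317 m, cos φ = 0.399149): observed ΔN = -210.4 m, observed ΔE = 156.0 m.
Subtracting the expected shift leaves a residual of -210.4 − (-171.7) = -38.7 m north and 156.0 − (167.0) = -11.0 m east.
Residual distance = √((-38.7)² + (-11.0)²) = 40.2 m.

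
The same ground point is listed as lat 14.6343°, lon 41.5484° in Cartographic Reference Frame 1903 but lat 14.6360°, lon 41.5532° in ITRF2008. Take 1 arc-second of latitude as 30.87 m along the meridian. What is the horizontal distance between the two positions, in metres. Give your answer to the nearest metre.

Δφ = 14.6360° − 14.6343° = +0.0017°; Δλ = 41.5532° − 41.5484° = +0.0048°.
1° of latitude = 3600 × 30.87 = 111132 m.
ΔN = Δφ × 111132 = 188.9 m; ΔE = Δλ × 111132 × cos(14.6343°) = +0.0048 × 111132 × 0.967558 = 516.1 m.
Distance = √(ΔE² + ΔN²) = √(516.1² + 188.9²) = 549.6 m.

550 m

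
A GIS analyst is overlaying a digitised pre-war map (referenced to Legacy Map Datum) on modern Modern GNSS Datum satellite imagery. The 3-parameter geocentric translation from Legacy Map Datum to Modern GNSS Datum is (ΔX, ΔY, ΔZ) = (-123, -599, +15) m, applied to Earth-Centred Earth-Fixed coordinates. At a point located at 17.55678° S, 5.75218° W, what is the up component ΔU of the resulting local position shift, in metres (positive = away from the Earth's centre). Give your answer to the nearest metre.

The local up (radial) axis is (cos φ cos λ, cos φ sin λ, sin φ), giving ΔU = -116.680 + 57.239 − 4.525 = -63.97 m.

ΔU = -64 m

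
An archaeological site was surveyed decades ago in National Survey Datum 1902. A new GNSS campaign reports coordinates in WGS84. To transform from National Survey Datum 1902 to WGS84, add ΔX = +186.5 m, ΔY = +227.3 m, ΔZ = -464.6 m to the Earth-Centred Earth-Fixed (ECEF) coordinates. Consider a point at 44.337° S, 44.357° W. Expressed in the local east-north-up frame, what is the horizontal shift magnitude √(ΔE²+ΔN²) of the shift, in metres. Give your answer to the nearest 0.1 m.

The local east axis at (φ, λ) is (−sin λ, cos λ, 0), so ΔE = −sin(-44.357°)·186.5 + cos(-44.357°)·227.3 = 292.91 m.
The local north axis is (−sin φ cos λ, −sin φ sin λ, cos φ), giving ΔN = 93.193 − 111.060 − 332.301 = -350.17 m.
Horizontal magnitude = √(ΔE² + ΔN²) = √(292.91² + (-350.17)²) = 456.52 m.

456.5 m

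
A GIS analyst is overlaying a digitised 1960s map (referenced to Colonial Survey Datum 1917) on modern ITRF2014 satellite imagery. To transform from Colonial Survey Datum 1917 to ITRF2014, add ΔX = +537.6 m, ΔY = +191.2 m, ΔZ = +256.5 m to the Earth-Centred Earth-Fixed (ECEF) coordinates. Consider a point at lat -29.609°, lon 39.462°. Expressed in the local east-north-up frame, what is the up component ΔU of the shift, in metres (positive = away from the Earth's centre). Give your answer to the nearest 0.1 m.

At φ = -29.609°, λ = 39.462°: sin φ = -0.494078, cos φ = 0.869417, sin λ = 0.635566, cos λ = 0.772046.
ΔU = cos φ cos λ·ΔX + cos φ sin λ·ΔY + sin φ·ΔZ = (0.869417)(0.772046)(537.6) + (0.869417)(0.635566)(191.2) + (-0.494078)(256.5) = 339.77 m.

ΔU = 339.8 m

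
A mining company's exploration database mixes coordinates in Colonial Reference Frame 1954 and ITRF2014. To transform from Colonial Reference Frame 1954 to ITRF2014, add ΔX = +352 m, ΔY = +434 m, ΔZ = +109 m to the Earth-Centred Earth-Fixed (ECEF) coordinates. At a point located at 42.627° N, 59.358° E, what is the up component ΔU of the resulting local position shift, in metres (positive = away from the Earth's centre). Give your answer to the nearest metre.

At φ = 42.627°, λ = 59.358°: sin φ = 0.677223, cos φ = 0.735778, sin λ = 0.860369, cos λ = 0.509672.
ΔU = cos φ cos λ·ΔX + cos φ sin λ·ΔY + sin φ·ΔZ = (0.735778)(0.509672)(352) + (0.735778)(0.860369)(434) + (0.677223)(109) = 480.56 m.

ΔU = 481 m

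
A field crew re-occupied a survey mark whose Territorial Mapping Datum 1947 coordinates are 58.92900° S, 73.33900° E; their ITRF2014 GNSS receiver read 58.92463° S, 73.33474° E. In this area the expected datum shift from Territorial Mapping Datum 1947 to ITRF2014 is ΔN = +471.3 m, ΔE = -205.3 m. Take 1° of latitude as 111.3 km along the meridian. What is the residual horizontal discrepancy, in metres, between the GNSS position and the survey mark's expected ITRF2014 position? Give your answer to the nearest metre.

Observed coordinate differences: Δφ = +0.00437°, Δλ = -0.00426°.
Converting to metres (1° lat = 111300 m, cos φ = 0.516100): observed ΔN = 486.4 m, observed ΔE = -244.7 m.
Subtracting the expected shift leaves a residual of 486.4 − (471.3) = 15.1 m north and -244.7 − (-205.3) = -39.4 m east.
Residual distance = √(15.1² + (-39.4)²) = 42.2 m.

42 m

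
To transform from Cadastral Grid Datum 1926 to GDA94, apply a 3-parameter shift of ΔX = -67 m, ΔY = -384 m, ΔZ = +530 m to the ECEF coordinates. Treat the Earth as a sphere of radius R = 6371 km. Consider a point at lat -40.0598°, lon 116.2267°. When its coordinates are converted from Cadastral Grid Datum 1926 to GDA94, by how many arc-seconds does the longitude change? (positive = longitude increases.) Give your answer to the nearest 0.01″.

Δλ = 9.72″

sin φ = -0.643587, cos φ = 0.765373, sin λ = 0.897053, cos λ = -0.441924.
East component: ΔE = −sin λ·ΔX + cos λ·ΔY = −(0.897053)(-67) + (-0.441924)(-384) = 229.80 m.
1° of latitude spans πR/180 = 111195 m; at latitude φ, 1° of longitude spans that × cos φ = 85105.6 m, so Δλ = 229.80 / 85105.6 × 3600 = 9.721″.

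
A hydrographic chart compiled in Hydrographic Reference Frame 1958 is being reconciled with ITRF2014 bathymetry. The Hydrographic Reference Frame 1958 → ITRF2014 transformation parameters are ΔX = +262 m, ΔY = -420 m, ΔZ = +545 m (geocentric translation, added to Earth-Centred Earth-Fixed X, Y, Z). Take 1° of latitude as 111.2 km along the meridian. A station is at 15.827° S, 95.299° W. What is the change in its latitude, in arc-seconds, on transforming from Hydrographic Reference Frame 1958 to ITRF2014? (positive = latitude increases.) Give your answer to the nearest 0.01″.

sin φ = -0.272734, cos φ = 0.962090, sin λ = -0.995726, cos λ = -0.092353.
North component: ΔN = −sin φ cos λ·ΔX − sin φ sin λ·ΔY + cos φ·ΔZ = −(-0.272734)(-0.092353)(262) − (-0.272734)(-0.995726)(-420) + (0.962090)(545) = 631.80 m.
1° of latitude spans 111200 m, so Δφ = 631.80 / 111200 × 3600 = 20.454″.

Δφ = 20.45″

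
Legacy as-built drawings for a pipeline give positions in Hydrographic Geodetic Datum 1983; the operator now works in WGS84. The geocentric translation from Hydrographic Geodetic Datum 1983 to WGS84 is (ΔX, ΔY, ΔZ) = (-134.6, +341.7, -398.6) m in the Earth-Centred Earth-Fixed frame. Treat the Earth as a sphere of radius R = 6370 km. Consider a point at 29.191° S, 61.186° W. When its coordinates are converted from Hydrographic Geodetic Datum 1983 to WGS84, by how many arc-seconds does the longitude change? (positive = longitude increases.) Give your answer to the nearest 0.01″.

Δλ = 1.73″

sin φ = -0.487723, cos φ = 0.872999, sin λ = -0.876189, cos λ = 0.481968.
East component: ΔE = −sin λ·ΔX + cos λ·ΔY = −(-0.876189)(-134.6) + (0.481968)(341.7) = 46.75 m.
1° of latitude spans πR/180 = 111177 m; at latitude φ, 1° of longitude spans that × cos φ = 97057.8 m, so Δλ = 46.75 / 97057.8 × 3600 = 1.734″.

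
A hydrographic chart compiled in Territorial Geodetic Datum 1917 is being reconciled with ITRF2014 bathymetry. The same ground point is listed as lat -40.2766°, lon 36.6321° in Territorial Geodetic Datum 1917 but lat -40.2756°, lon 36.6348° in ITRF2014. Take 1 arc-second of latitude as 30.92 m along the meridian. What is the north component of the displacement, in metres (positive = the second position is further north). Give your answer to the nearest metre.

ΔN = 111 m

Δφ = -40.2756° − -40.2766° = +0.0010°; Δλ = 36.6348° − 36.6321° = +0.0027°.
1° of latitude = 3600 × 30.92 = 111312 m.
ΔN = Δφ × 111312 = 111.3 m; ΔE = Δλ × 111312 × cos(-40.2766°) = +0.0027 × 111312 × 0.762932 = 229.3 m.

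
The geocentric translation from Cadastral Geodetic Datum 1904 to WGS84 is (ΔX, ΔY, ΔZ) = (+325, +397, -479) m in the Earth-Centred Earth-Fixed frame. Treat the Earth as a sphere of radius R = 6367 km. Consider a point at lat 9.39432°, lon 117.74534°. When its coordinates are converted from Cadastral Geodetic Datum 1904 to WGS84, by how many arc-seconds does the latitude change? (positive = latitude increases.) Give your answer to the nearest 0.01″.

sin φ = 0.163228, cos φ = 0.986588, sin λ = 0.885026, cos λ = -0.465543.
North component: ΔN = −sin φ cos λ·ΔX − sin φ sin λ·ΔY + cos φ·ΔZ = −(0.163228)(-0.465543)(325) − (0.163228)(0.885026)(397) + (0.986588)(-479) = -505.23 m.
1° of latitude spans πR/180 = 111125 m, so Δφ = -505.23 / 111125 × 3600 = -16.367″.

Δφ = -16.37″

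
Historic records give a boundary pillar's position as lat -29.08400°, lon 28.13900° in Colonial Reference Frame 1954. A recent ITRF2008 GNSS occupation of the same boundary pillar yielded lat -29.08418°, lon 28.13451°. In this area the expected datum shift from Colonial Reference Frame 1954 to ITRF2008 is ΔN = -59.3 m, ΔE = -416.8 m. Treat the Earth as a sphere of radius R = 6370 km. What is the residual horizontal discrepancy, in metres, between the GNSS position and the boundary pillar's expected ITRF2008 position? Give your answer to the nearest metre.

Observed coordinate differences: Δφ = -0.00018°, Δλ = -0.00449°.
Converting to metres (1° lat = 111177 m, cos φ = 0.873908): observed ΔN = -20.0 m, observed ΔE = -436.2 m.
Subtracting the expected shift leaves a residual of -20.0 − (-59.3) = 39.3 m north and -436.2 − (-416.8) = -19.4 m east.
Residual distance = √(39.3² + (-19.4)²) = 43.8 m.

44 m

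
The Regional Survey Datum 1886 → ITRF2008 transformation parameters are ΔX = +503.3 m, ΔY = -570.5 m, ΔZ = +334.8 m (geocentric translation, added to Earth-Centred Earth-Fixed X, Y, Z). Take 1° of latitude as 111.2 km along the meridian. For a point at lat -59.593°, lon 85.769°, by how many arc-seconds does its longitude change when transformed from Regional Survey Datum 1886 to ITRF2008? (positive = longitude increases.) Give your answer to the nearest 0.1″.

sin φ = -0.862452, cos φ = 0.506139, sin λ = 0.997275, cos λ = 0.073778.
East component: ΔE = −sin λ·ΔX + cos λ·ΔY = −(0.997275)(503.3) + (0.073778)(-570.5) = -544.02 m.
1° of latitude spans 111200 m; at latitude φ, 1° of longitude spans that × cos φ = 56282.7 m, so Δλ = -544.02 / 56282.7 × 3600 = -34.797″.

Δλ = -34.8″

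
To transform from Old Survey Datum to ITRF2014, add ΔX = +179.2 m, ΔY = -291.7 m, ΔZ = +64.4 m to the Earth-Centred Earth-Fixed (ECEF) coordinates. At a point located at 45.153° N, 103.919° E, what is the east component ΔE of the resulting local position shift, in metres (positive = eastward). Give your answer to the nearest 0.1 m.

ΔE = -103.8 m

The local east axis at (φ, λ) is (−sin λ, cos λ, 0), so ΔE = −sin(103.919°)·179.2 + cos(103.919°)·(-291.7) = -103.77 m.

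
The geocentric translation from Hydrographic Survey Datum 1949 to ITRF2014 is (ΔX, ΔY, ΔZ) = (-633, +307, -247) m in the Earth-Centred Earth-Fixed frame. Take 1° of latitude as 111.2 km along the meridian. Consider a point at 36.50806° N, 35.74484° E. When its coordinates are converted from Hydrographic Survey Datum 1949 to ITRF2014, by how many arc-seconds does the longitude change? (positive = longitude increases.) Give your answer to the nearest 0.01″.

sin φ = 0.594936, cos φ = 0.803773, sin λ = 0.584177, cos λ = 0.811627.
East component: ΔE = −sin λ·ΔX + cos λ·ΔY = −(0.584177)(-633) + (0.811627)(307) = 618.95 m.
1° of latitude spans 111200 m; at latitude φ, 1° of longitude spans that × cos φ = 89379.6 m, so Δλ = 618.95 / 89379.6 × 3600 = 24.930″.

Δλ = 24.93″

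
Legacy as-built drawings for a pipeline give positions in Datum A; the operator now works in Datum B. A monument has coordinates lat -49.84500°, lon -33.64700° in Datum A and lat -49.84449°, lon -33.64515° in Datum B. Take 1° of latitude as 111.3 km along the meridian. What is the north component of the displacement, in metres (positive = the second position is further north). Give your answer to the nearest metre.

Δφ = -49.84449° − -49.84500° = +0.00051°; Δλ = -33.64515° − -33.64700° = +0.00185°.
ΔN = Δφ × 111300 = 56.8 m; ΔE = Δλ × 111300 × cos(-49.84500°) = +0.00185 × 111300 × 0.644858 = 132.8 m.

ΔN = 57 m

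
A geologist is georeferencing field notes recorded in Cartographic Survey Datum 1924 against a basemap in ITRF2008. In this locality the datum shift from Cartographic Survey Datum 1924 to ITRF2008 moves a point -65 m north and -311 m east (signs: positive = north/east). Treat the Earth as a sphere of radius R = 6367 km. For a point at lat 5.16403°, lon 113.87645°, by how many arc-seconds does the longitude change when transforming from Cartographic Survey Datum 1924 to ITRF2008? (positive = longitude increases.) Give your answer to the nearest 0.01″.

Δλ = -10.12″

At latitude 5.16403°, cos φ = 0.995941.
One radian of longitude at latitude φ spans R cos φ, so Δλ = ΔE / (R cos φ) = -311.0 / (6367000 × 0.995941) = -4.9045e-05 rad = -10.116″.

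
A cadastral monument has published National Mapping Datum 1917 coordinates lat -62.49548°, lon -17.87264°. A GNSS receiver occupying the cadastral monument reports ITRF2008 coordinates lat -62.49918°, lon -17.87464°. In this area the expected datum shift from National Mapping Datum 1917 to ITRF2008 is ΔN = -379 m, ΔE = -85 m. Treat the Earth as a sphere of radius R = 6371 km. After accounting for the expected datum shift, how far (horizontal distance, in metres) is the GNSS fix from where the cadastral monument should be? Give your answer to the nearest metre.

Observed coordinate differences: Δφ = -0.00370°, Δλ = -0.00200°.
Converting to metres (1° lat = 111195 m, cos φ = 0.461819): observed ΔN = -411.4 m, observed ΔE = -102.7 m.
Subtracting the expected shift leaves a residual of -411.4 − (-379) = -32.4 m north and -102.7 − (-85) = -17.7 m east.
Residual distance = √((-32.4)² + (-17.7)²) = 36.9 m.

37 m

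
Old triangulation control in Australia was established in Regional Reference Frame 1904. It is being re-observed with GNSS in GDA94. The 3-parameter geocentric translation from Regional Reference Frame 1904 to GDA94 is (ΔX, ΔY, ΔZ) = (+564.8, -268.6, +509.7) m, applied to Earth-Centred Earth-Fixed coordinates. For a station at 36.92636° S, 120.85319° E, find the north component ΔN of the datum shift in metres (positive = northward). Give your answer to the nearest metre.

The local north axis is (−sin φ cos λ, −sin φ sin λ, cos φ), giving ΔN = -174.020 − 138.535 + 407.458 = 94.90 m.

ΔN = 95 m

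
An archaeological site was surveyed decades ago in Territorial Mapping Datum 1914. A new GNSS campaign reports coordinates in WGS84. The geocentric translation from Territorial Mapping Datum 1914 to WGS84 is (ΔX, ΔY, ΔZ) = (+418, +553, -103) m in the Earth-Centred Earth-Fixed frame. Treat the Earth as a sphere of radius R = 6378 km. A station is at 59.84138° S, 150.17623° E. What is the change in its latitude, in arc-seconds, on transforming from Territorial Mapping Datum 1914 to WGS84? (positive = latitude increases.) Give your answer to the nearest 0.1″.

Δφ = -4.1″

sin φ = -0.864638, cos φ = 0.502396, sin λ = 0.497334, cos λ = -0.867559.
North component: ΔN = −sin φ cos λ·ΔX − sin φ sin λ·ΔY + cos φ·ΔZ = −(-0.864638)(-0.867559)(418) − (-0.864638)(0.497334)(553) + (0.502396)(-103) = -127.50 m.
1° of latitude spans πR/180 = 111317 m, so Δφ = -127.50 / 111317 × 3600 = -4.123″.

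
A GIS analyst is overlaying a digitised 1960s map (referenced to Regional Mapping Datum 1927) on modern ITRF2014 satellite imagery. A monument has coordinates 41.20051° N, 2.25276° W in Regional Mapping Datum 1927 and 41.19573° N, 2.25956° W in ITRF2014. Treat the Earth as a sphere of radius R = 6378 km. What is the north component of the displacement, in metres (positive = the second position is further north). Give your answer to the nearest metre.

Δφ = 41.19573° − 41.20051° = -0.00478°; Δλ = -2.25956° − -2.25276° = -0.00680°.
1° along a meridian = πR/180 = 111317 m.
ΔN = Δφ × 111317 = -532.1 m; ΔE = Δλ × 111317 × cos(41.20051°) = -0.00680 × 111317 × 0.752409 = -569.5 m.

ΔN = -532 m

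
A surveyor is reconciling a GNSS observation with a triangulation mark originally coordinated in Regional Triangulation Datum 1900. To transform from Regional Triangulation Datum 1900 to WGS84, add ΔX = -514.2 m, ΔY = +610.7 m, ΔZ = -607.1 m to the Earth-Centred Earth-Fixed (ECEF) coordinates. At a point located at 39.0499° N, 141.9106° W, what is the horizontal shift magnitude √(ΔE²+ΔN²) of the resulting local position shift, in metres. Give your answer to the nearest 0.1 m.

935.8 m

The local east axis at (φ, λ) is (−sin λ, cos λ, 0), so ΔE = −sin(-141.9106°)·(-514.2) + cos(-141.9106°)·610.7 = -797.86 m.
The local north axis is (−sin φ cos λ, −sin φ sin λ, cos φ), giving ΔN = -254.960 + 237.342 − 471.472 = -489.09 m.
Horizontal magnitude = √(ΔE² + ΔN²) = √((-797.86)² + (-489.09)²) = 935.83 m.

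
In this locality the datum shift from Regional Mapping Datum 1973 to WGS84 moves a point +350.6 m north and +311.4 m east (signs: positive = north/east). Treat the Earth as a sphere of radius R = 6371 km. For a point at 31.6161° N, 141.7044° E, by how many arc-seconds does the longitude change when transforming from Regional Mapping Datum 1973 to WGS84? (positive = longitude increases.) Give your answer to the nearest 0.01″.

At latitude 31.6161°, cos φ = 0.851580.
One radian of longitude at latitude φ spans R cos φ, so Δλ = ΔE / (R cos φ) = 311.4 / (6371000 × 0.851580) = 5.7397e-05 rad = 11.839″.

Δλ = 11.84″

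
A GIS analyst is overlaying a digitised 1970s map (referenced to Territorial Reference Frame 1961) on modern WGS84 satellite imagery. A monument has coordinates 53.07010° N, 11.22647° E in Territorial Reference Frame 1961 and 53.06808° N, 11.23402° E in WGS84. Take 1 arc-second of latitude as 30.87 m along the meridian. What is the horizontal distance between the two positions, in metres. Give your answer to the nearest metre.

Δφ = 53.06808° − 53.07010° = -0.00202°; Δλ = 11.23402° − 11.22647° = +0.00755°.
1° of latitude = 3600 × 30.87 = 111132 m.
ΔN = Δφ × 111132 = -224.5 m; ΔE = Δλ × 111132 × cos(53.07010°) = +0.00755 × 111132 × 0.600837 = 504.1 m.
Distance = √(ΔE² + ΔN²) = √(504.1² + (-224.5)²) = 551.9 m.

552 m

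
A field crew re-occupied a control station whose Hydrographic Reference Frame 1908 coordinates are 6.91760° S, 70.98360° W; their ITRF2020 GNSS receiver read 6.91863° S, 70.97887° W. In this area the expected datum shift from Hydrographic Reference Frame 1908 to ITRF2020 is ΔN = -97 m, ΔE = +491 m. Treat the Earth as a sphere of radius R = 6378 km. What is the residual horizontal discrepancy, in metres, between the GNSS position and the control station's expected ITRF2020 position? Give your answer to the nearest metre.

Observed coordinate differences: Δφ = -0.00103°, Δλ = +0.00473°.
Converting to metres (1° lat = 111317 m, cos φ = 0.992720): observed ΔN = -114.7 m, observed ΔE = 522.7 m.
Subtracting the expected shift leaves a residual of -114.7 − (-97) = -17.7 m north and 522.7 − (491) = 31.7 m east.
Residual distance = √((-17.7)² + 31.7²) = 36.3 m.

36 m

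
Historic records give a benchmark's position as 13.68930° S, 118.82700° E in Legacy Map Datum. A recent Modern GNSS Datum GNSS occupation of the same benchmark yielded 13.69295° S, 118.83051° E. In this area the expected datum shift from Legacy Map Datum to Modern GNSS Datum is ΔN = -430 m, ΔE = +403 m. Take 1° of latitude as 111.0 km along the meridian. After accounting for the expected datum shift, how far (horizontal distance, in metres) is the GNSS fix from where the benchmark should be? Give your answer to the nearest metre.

35 m

Observed coordinate differences: Δφ = -0.00365°, Δλ = +0.00351°.
Converting to metres (1° lat = 111000 m, cos φ = 0.971593): observed ΔN = -405.2 m, observed ΔE = 378.5 m.
Subtracting the expected shift leaves a residual of -405.2 − (-430) = 24.8 m north and 378.5 − (403) = -24.5 m east.
Residual distance = √(24.8² + (-24.5)²) = 34.9 m.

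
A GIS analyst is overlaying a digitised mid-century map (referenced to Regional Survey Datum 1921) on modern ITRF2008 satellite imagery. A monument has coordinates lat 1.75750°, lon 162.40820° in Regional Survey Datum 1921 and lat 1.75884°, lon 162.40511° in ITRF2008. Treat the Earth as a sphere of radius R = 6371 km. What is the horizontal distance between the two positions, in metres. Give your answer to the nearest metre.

Δφ = 1.75884° − 1.75750° = +0.00134°; Δλ = 162.40511° − 162.40820° = -0.00309°.
1° along a meridian = πR/180 = 111195 m.
ΔN = Δφ × 111195 = 149.0 m; ΔE = Δλ × 111195 × cos(1.75750°) = -0.00309 × 111195 × 0.999530 = -343.4 m.
Distance = √(ΔE² + ΔN²) = √((-343.4)² + 149.0²) = 374.4 m.

374 m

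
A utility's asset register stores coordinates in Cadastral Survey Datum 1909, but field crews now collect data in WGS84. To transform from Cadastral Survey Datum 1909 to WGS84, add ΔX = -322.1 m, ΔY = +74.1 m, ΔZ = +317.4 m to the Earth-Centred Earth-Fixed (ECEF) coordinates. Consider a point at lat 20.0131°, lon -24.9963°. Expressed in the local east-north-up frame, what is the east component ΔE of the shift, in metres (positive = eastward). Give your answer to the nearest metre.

ΔE = -69 m

At φ = 20.0131°, λ = -24.9963°: sin φ = 0.342235, cos φ = 0.939614, sin λ = -0.422560, cos λ = 0.906335.
ΔE = −sin λ·ΔX + cos λ·ΔY = −(-0.422560)·(-322.1) + (0.906335)·(74.1) = -68.95 m.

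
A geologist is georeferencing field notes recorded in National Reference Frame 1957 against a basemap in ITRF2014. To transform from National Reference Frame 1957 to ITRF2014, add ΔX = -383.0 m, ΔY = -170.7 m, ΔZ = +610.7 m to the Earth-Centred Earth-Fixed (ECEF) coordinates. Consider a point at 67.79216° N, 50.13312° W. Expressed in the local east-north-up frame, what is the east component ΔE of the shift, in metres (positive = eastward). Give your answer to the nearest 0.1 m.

The local east axis at (φ, λ) is (−sin λ, cos λ, 0), so ΔE = −sin(-50.13312°)·(-383.0) + cos(-50.13312°)·(-170.7) = -403.39 m.

ΔE = -403.4 m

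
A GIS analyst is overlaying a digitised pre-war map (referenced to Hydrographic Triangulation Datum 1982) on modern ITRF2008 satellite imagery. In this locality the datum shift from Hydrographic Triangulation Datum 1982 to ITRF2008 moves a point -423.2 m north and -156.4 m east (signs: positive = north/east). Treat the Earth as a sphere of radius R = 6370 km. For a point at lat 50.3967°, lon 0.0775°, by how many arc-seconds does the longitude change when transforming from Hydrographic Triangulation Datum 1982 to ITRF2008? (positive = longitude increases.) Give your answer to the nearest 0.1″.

Δλ = -7.9″

At latitude 50.3967°, cos φ = 0.637468.
One radian of longitude at latitude φ spans R cos φ, so Δλ = ΔE / (R cos φ) = -156.4 / (6370000 × 0.637468) = -3.8516e-05 rad = -7.944″.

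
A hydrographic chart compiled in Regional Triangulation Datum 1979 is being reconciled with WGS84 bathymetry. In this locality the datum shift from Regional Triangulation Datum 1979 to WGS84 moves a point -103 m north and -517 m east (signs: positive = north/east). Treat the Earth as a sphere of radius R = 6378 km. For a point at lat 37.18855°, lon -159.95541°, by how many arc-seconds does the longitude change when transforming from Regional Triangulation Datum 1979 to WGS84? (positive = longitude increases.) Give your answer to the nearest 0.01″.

Δλ = -20.99″

At latitude 37.18855°, cos φ = 0.796651.
One radian of longitude at latitude φ spans R cos φ, so Δλ = ΔE / (R cos φ) = -517.0 / (6378000 × 0.796651) = -1.0175e-04 rad = -20.988″.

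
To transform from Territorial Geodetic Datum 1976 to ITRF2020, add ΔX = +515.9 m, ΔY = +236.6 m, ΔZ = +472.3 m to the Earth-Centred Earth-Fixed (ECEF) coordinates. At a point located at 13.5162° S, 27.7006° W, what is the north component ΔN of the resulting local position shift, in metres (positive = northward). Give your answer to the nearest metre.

ΔN = 540 m

The local north axis is (−sin φ cos λ, −sin φ sin λ, cos φ), giving ΔN = 106.757 − 25.705 + 459.219 = 540.27 m.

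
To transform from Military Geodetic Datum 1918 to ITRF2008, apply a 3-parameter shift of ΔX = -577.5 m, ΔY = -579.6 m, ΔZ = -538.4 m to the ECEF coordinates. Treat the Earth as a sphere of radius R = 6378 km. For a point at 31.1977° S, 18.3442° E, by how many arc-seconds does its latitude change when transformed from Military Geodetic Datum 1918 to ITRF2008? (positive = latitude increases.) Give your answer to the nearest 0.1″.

sin φ = -0.517993, cos φ = 0.855385, sin λ = 0.314725, cos λ = 0.949183.
North component: ΔN = −sin φ cos λ·ΔX − sin φ sin λ·ΔY + cos φ·ΔZ = −(-0.517993)(0.949183)(-577.5) − (-0.517993)(0.314725)(-579.6) + (0.855385)(-538.4) = -838.97 m.
1° of latitude spans πR/180 = 111317 m, so Δφ = -838.97 / 111317 × 3600 = -27.132″.

Δφ = -27.1″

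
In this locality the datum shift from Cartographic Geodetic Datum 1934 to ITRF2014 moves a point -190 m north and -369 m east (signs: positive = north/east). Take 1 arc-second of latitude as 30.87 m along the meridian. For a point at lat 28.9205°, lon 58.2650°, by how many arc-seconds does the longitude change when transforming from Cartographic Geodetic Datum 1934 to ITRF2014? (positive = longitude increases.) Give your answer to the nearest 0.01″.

Δλ = -13.66″

At latitude 28.9205°, cos φ = 0.875292.
1″ of longitude at this latitude = 30.87 × cos φ = 27.0203 m, so Δλ = -369.0 / 27.0203 = -13.656″.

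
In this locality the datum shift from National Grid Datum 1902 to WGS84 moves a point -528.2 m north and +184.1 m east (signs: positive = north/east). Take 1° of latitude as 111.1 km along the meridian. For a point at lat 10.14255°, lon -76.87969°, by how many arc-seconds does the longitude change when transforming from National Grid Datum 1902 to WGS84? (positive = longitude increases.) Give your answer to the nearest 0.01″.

Δλ = 6.06″

At latitude 10.14255°, cos φ = 0.984373.
1° of longitude at this latitude = 111.1 × cos φ = 109.36 km, so Δλ = 184.1 / 109363.8 = 0.0016834° = 6.060″.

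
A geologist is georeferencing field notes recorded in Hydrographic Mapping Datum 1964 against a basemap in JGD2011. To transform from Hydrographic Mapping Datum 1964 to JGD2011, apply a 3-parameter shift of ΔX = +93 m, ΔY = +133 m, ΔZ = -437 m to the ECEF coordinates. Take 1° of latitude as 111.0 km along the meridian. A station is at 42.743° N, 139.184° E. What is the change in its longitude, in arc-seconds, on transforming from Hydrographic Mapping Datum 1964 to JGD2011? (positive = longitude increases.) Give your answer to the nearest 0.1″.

Δλ = -7.1″

sin φ = 0.678711, cos φ = 0.734405, sin λ = 0.653632, cos λ = -0.756813.
East component: ΔE = −sin λ·ΔX + cos λ·ΔY = −(0.653632)(93) + (-0.756813)(133) = -161.44 m.
1° of latitude spans 111000 m; at latitude φ, 1° of longitude spans that × cos φ = 81519.0 m, so Δλ = -161.44 / 81519.0 × 3600 = -7.130″.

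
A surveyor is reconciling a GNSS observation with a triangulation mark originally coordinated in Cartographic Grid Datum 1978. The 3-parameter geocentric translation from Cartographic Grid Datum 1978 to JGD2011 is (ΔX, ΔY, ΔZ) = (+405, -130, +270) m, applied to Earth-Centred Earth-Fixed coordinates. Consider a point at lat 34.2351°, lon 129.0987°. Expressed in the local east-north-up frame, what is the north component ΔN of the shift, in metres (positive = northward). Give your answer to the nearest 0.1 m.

ΔN = 423.7 m

At φ = 34.2351°, λ = 129.0987°: sin φ = 0.562590, cos φ = 0.826736, sin λ = 0.776061, cos λ = -0.630658.
ΔN = −sin φ cos λ·ΔX − sin φ sin λ·ΔY + cos φ·ΔZ = −(0.562590)(-0.630658)(405) − (0.562590)(0.776061)(-130) + (0.826736)(270) = 423.67 m.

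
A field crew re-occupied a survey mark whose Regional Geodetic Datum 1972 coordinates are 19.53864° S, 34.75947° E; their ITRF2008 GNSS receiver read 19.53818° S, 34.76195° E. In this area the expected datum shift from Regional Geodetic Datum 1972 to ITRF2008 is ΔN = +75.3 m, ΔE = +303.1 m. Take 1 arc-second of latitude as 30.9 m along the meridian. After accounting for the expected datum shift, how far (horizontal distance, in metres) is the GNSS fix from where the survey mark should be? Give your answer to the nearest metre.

Observed coordinate differences: Δφ = +0.00046°, Δλ = +0.00248°.
Converting to metres (1° lat = 111240 m, cos φ = 0.942416): observed ΔN = 51.2 m, observed ΔE = 260.0 m.
Subtracting the expected shift leaves a residual of 51.2 − (75.3) = -24.1 m north and 260.0 − (303.1) = -43.1 m east.
Residual distance = √((-24.1)² + (-43.1)²) = 49.4 m.

49 m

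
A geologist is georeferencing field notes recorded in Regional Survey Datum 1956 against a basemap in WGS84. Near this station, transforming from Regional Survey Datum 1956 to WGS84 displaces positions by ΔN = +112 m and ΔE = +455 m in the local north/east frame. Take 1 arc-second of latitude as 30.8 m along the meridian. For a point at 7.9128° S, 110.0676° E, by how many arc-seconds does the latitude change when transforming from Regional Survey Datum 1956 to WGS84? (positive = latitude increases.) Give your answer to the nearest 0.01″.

1″ of latitude = 30.80 m, so Δφ = 112.0 / 30.80 = 3.636″.

Δφ = 3.64″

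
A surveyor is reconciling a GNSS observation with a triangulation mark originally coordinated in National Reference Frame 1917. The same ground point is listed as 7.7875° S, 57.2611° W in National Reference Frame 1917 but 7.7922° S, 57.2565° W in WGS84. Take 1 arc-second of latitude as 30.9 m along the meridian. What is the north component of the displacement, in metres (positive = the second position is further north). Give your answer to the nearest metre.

Δφ = -7.7922° − -7.7875° = -0.0047°; Δλ = -57.2565° − -57.2611° = +0.0046°.
1° of latitude = 3600 × 30.90 = 111240 m.
ΔN = Δφ × 111240 = -522.8 m; ΔE = Δλ × 111240 × cos(-7.7875°) = +0.0046 × 111240 × 0.990777 = 507.0 m.

ΔN = -523 m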